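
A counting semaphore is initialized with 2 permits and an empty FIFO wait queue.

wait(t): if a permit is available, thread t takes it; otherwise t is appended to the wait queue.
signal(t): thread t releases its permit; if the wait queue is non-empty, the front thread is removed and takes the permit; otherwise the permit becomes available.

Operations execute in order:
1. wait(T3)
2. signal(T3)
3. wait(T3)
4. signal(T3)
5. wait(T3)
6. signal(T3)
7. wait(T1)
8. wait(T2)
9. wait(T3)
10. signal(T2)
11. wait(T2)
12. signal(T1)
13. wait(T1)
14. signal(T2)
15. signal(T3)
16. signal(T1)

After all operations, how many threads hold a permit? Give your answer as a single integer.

Step 1: wait(T3) -> count=1 queue=[] holders={T3}
Step 2: signal(T3) -> count=2 queue=[] holders={none}
Step 3: wait(T3) -> count=1 queue=[] holders={T3}
Step 4: signal(T3) -> count=2 queue=[] holders={none}
Step 5: wait(T3) -> count=1 queue=[] holders={T3}
Step 6: signal(T3) -> count=2 queue=[] holders={none}
Step 7: wait(T1) -> count=1 queue=[] holders={T1}
Step 8: wait(T2) -> count=0 queue=[] holders={T1,T2}
Step 9: wait(T3) -> count=0 queue=[T3] holders={T1,T2}
Step 10: signal(T2) -> count=0 queue=[] holders={T1,T3}
Step 11: wait(T2) -> count=0 queue=[T2] holders={T1,T3}
Step 12: signal(T1) -> count=0 queue=[] holders={T2,T3}
Step 13: wait(T1) -> count=0 queue=[T1] holders={T2,T3}
Step 14: signal(T2) -> count=0 queue=[] holders={T1,T3}
Step 15: signal(T3) -> count=1 queue=[] holders={T1}
Step 16: signal(T1) -> count=2 queue=[] holders={none}
Final holders: {none} -> 0 thread(s)

Answer: 0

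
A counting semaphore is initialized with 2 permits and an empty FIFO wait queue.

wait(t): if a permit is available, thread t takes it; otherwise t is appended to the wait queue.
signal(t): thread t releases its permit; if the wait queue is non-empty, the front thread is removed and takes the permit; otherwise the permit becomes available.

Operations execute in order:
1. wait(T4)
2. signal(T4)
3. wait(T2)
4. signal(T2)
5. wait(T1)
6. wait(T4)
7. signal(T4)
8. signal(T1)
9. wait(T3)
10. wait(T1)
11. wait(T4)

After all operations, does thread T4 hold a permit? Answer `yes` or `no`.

Answer: no

Derivation:
Step 1: wait(T4) -> count=1 queue=[] holders={T4}
Step 2: signal(T4) -> count=2 queue=[] holders={none}
Step 3: wait(T2) -> count=1 queue=[] holders={T2}
Step 4: signal(T2) -> count=2 queue=[] holders={none}
Step 5: wait(T1) -> count=1 queue=[] holders={T1}
Step 6: wait(T4) -> count=0 queue=[] holders={T1,T4}
Step 7: signal(T4) -> count=1 queue=[] holders={T1}
Step 8: signal(T1) -> count=2 queue=[] holders={none}
Step 9: wait(T3) -> count=1 queue=[] holders={T3}
Step 10: wait(T1) -> count=0 queue=[] holders={T1,T3}
Step 11: wait(T4) -> count=0 queue=[T4] holders={T1,T3}
Final holders: {T1,T3} -> T4 not in holders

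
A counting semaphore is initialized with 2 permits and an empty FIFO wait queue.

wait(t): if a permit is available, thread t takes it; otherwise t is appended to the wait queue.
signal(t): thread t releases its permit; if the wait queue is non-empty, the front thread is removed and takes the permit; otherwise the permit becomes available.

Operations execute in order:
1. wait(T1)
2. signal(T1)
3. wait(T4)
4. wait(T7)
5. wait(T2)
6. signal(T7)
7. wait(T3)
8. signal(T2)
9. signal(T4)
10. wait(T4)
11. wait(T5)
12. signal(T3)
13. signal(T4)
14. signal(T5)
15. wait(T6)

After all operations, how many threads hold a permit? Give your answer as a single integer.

Answer: 1

Derivation:
Step 1: wait(T1) -> count=1 queue=[] holders={T1}
Step 2: signal(T1) -> count=2 queue=[] holders={none}
Step 3: wait(T4) -> count=1 queue=[] holders={T4}
Step 4: wait(T7) -> count=0 queue=[] holders={T4,T7}
Step 5: wait(T2) -> count=0 queue=[T2] holders={T4,T7}
Step 6: signal(T7) -> count=0 queue=[] holders={T2,T4}
Step 7: wait(T3) -> count=0 queue=[T3] holders={T2,T4}
Step 8: signal(T2) -> count=0 queue=[] holders={T3,T4}
Step 9: signal(T4) -> count=1 queue=[] holders={T3}
Step 10: wait(T4) -> count=0 queue=[] holders={T3,T4}
Step 11: wait(T5) -> count=0 queue=[T5] holders={T3,T4}
Step 12: signal(T3) -> count=0 queue=[] holders={T4,T5}
Step 13: signal(T4) -> count=1 queue=[] holders={T5}
Step 14: signal(T5) -> count=2 queue=[] holders={none}
Step 15: wait(T6) -> count=1 queue=[] holders={T6}
Final holders: {T6} -> 1 thread(s)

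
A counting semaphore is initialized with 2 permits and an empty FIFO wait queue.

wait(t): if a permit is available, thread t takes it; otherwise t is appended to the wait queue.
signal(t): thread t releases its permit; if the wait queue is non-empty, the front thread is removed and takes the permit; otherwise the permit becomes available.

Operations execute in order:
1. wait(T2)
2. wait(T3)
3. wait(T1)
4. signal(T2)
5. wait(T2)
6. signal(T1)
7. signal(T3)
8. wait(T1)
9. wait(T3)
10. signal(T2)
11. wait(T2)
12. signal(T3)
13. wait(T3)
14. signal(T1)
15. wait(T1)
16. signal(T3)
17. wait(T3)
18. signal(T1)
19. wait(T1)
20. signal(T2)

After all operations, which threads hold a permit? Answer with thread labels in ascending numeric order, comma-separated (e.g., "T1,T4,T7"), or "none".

Answer: T1,T3

Derivation:
Step 1: wait(T2) -> count=1 queue=[] holders={T2}
Step 2: wait(T3) -> count=0 queue=[] holders={T2,T3}
Step 3: wait(T1) -> count=0 queue=[T1] holders={T2,T3}
Step 4: signal(T2) -> count=0 queue=[] holders={T1,T3}
Step 5: wait(T2) -> count=0 queue=[T2] holders={T1,T3}
Step 6: signal(T1) -> count=0 queue=[] holders={T2,T3}
Step 7: signal(T3) -> count=1 queue=[] holders={T2}
Step 8: wait(T1) -> count=0 queue=[] holders={T1,T2}
Step 9: wait(T3) -> count=0 queue=[T3] holders={T1,T2}
Step 10: signal(T2) -> count=0 queue=[] holders={T1,T3}
Step 11: wait(T2) -> count=0 queue=[T2] holders={T1,T3}
Step 12: signal(T3) -> count=0 queue=[] holders={T1,T2}
Step 13: wait(T3) -> count=0 queue=[T3] holders={T1,T2}
Step 14: signal(T1) -> count=0 queue=[] holders={T2,T3}
Step 15: wait(T1) -> count=0 queue=[T1] holders={T2,T3}
Step 16: signal(T3) -> count=0 queue=[] holders={T1,T2}
Step 17: wait(T3) -> count=0 queue=[T3] holders={T1,T2}
Step 18: signal(T1) -> count=0 queue=[] holders={T2,T3}
Step 19: wait(T1) -> count=0 queue=[T1] holders={T2,T3}
Step 20: signal(T2) -> count=0 queue=[] holders={T1,T3}
Final holders: T1,T3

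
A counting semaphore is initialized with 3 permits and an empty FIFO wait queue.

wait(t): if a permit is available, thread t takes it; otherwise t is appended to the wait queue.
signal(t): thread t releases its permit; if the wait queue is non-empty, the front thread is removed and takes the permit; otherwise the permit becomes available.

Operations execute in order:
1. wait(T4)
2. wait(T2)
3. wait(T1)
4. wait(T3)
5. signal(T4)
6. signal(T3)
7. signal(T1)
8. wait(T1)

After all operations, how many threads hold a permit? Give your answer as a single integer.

Step 1: wait(T4) -> count=2 queue=[] holders={T4}
Step 2: wait(T2) -> count=1 queue=[] holders={T2,T4}
Step 3: wait(T1) -> count=0 queue=[] holders={T1,T2,T4}
Step 4: wait(T3) -> count=0 queue=[T3] holders={T1,T2,T4}
Step 5: signal(T4) -> count=0 queue=[] holders={T1,T2,T3}
Step 6: signal(T3) -> count=1 queue=[] holders={T1,T2}
Step 7: signal(T1) -> count=2 queue=[] holders={T2}
Step 8: wait(T1) -> count=1 queue=[] holders={T1,T2}
Final holders: {T1,T2} -> 2 thread(s)

Answer: 2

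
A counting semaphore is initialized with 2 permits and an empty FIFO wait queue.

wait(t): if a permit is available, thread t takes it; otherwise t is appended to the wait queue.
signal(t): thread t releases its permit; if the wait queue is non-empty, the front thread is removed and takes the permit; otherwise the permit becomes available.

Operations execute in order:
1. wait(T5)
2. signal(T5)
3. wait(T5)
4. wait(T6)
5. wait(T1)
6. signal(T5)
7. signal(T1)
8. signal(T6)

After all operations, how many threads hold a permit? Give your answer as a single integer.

Answer: 0

Derivation:
Step 1: wait(T5) -> count=1 queue=[] holders={T5}
Step 2: signal(T5) -> count=2 queue=[] holders={none}
Step 3: wait(T5) -> count=1 queue=[] holders={T5}
Step 4: wait(T6) -> count=0 queue=[] holders={T5,T6}
Step 5: wait(T1) -> count=0 queue=[T1] holders={T5,T6}
Step 6: signal(T5) -> count=0 queue=[] holders={T1,T6}
Step 7: signal(T1) -> count=1 queue=[] holders={T6}
Step 8: signal(T6) -> count=2 queue=[] holders={none}
Final holders: {none} -> 0 thread(s)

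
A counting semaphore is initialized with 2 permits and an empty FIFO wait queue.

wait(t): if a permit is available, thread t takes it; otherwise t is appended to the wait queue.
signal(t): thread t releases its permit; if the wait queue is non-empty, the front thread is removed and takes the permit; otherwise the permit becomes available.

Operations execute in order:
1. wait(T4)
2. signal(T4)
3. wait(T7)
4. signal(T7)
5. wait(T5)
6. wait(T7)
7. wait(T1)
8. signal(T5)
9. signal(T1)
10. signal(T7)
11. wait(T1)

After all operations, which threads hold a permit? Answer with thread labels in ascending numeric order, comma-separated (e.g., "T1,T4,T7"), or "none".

Step 1: wait(T4) -> count=1 queue=[] holders={T4}
Step 2: signal(T4) -> count=2 queue=[] holders={none}
Step 3: wait(T7) -> count=1 queue=[] holders={T7}
Step 4: signal(T7) -> count=2 queue=[] holders={none}
Step 5: wait(T5) -> count=1 queue=[] holders={T5}
Step 6: wait(T7) -> count=0 queue=[] holders={T5,T7}
Step 7: wait(T1) -> count=0 queue=[T1] holders={T5,T7}
Step 8: signal(T5) -> count=0 queue=[] holders={T1,T7}
Step 9: signal(T1) -> count=1 queue=[] holders={T7}
Step 10: signal(T7) -> count=2 queue=[] holders={none}
Step 11: wait(T1) -> count=1 queue=[] holders={T1}
Final holders: T1

Answer: T1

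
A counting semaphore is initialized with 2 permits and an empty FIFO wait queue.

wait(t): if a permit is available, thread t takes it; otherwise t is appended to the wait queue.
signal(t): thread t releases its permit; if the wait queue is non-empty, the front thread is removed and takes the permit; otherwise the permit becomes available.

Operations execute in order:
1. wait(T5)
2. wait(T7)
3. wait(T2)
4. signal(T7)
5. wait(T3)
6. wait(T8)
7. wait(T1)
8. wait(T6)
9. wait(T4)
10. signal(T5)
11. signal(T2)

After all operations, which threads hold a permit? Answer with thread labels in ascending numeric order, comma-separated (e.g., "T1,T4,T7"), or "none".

Step 1: wait(T5) -> count=1 queue=[] holders={T5}
Step 2: wait(T7) -> count=0 queue=[] holders={T5,T7}
Step 3: wait(T2) -> count=0 queue=[T2] holders={T5,T7}
Step 4: signal(T7) -> count=0 queue=[] holders={T2,T5}
Step 5: wait(T3) -> count=0 queue=[T3] holders={T2,T5}
Step 6: wait(T8) -> count=0 queue=[T3,T8] holders={T2,T5}
Step 7: wait(T1) -> count=0 queue=[T3,T8,T1] holders={T2,T5}
Step 8: wait(T6) -> count=0 queue=[T3,T8,T1,T6] holders={T2,T5}
Step 9: wait(T4) -> count=0 queue=[T3,T8,T1,T6,T4] holders={T2,T5}
Step 10: signal(T5) -> count=0 queue=[T8,T1,T6,T4] holders={T2,T3}
Step 11: signal(T2) -> count=0 queue=[T1,T6,T4] holders={T3,T8}
Final holders: T3,T8

Answer: T3,T8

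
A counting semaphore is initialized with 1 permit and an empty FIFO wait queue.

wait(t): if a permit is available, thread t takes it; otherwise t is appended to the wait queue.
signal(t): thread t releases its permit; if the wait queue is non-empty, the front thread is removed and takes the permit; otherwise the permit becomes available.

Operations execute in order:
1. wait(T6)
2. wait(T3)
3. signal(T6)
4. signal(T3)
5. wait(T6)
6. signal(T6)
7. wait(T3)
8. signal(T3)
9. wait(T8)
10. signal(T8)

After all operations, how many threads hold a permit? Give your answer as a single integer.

Answer: 0

Derivation:
Step 1: wait(T6) -> count=0 queue=[] holders={T6}
Step 2: wait(T3) -> count=0 queue=[T3] holders={T6}
Step 3: signal(T6) -> count=0 queue=[] holders={T3}
Step 4: signal(T3) -> count=1 queue=[] holders={none}
Step 5: wait(T6) -> count=0 queue=[] holders={T6}
Step 6: signal(T6) -> count=1 queue=[] holders={none}
Step 7: wait(T3) -> count=0 queue=[] holders={T3}
Step 8: signal(T3) -> count=1 queue=[] holders={none}
Step 9: wait(T8) -> count=0 queue=[] holders={T8}
Step 10: signal(T8) -> count=1 queue=[] holders={none}
Final holders: {none} -> 0 thread(s)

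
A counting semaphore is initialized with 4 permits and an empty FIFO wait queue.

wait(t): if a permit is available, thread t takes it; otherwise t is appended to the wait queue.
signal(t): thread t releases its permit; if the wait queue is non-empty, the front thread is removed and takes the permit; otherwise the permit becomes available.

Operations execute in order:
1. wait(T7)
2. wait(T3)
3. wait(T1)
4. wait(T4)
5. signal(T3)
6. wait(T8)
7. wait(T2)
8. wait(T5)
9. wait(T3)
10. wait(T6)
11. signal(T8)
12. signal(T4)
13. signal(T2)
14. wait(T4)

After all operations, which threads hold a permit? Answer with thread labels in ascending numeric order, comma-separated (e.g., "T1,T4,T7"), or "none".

Step 1: wait(T7) -> count=3 queue=[] holders={T7}
Step 2: wait(T3) -> count=2 queue=[] holders={T3,T7}
Step 3: wait(T1) -> count=1 queue=[] holders={T1,T3,T7}
Step 4: wait(T4) -> count=0 queue=[] holders={T1,T3,T4,T7}
Step 5: signal(T3) -> count=1 queue=[] holders={T1,T4,T7}
Step 6: wait(T8) -> count=0 queue=[] holders={T1,T4,T7,T8}
Step 7: wait(T2) -> count=0 queue=[T2] holders={T1,T4,T7,T8}
Step 8: wait(T5) -> count=0 queue=[T2,T5] holders={T1,T4,T7,T8}
Step 9: wait(T3) -> count=0 queue=[T2,T5,T3] holders={T1,T4,T7,T8}
Step 10: wait(T6) -> count=0 queue=[T2,T5,T3,T6] holders={T1,T4,T7,T8}
Step 11: signal(T8) -> count=0 queue=[T5,T3,T6] holders={T1,T2,T4,T7}
Step 12: signal(T4) -> count=0 queue=[T3,T6] holders={T1,T2,T5,T7}
Step 13: signal(T2) -> count=0 queue=[T6] holders={T1,T3,T5,T7}
Step 14: wait(T4) -> count=0 queue=[T6,T4] holders={T1,T3,T5,T7}
Final holders: T1,T3,T5,T7

Answer: T1,T3,T5,T7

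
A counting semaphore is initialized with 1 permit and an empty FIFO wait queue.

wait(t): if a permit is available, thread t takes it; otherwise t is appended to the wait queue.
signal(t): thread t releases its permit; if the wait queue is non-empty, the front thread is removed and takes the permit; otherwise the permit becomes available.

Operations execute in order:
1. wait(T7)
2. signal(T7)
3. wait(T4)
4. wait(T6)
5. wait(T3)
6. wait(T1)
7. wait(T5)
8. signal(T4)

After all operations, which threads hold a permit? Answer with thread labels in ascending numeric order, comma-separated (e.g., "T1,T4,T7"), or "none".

Answer: T6

Derivation:
Step 1: wait(T7) -> count=0 queue=[] holders={T7}
Step 2: signal(T7) -> count=1 queue=[] holders={none}
Step 3: wait(T4) -> count=0 queue=[] holders={T4}
Step 4: wait(T6) -> count=0 queue=[T6] holders={T4}
Step 5: wait(T3) -> count=0 queue=[T6,T3] holders={T4}
Step 6: wait(T1) -> count=0 queue=[T6,T3,T1] holders={T4}
Step 7: wait(T5) -> count=0 queue=[T6,T3,T1,T5] holders={T4}
Step 8: signal(T4) -> count=0 queue=[T3,T1,T5] holders={T6}
Final holders: T6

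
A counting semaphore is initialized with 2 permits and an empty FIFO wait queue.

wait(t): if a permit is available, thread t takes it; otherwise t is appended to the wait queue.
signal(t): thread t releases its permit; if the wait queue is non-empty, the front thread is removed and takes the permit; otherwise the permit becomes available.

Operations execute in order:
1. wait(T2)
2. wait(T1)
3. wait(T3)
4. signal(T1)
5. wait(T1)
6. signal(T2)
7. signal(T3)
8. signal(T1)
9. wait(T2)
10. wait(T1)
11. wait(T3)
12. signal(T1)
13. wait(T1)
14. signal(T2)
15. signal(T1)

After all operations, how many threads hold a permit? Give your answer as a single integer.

Answer: 1

Derivation:
Step 1: wait(T2) -> count=1 queue=[] holders={T2}
Step 2: wait(T1) -> count=0 queue=[] holders={T1,T2}
Step 3: wait(T3) -> count=0 queue=[T3] holders={T1,T2}
Step 4: signal(T1) -> count=0 queue=[] holders={T2,T3}
Step 5: wait(T1) -> count=0 queue=[T1] holders={T2,T3}
Step 6: signal(T2) -> count=0 queue=[] holders={T1,T3}
Step 7: signal(T3) -> count=1 queue=[] holders={T1}
Step 8: signal(T1) -> count=2 queue=[] holders={none}
Step 9: wait(T2) -> count=1 queue=[] holders={T2}
Step 10: wait(T1) -> count=0 queue=[] holders={T1,T2}
Step 11: wait(T3) -> count=0 queue=[T3] holders={T1,T2}
Step 12: signal(T1) -> count=0 queue=[] holders={T2,T3}
Step 13: wait(T1) -> count=0 queue=[T1] holders={T2,T3}
Step 14: signal(T2) -> count=0 queue=[] holders={T1,T3}
Step 15: signal(T1) -> count=1 queue=[] holders={T3}
Final holders: {T3} -> 1 thread(s)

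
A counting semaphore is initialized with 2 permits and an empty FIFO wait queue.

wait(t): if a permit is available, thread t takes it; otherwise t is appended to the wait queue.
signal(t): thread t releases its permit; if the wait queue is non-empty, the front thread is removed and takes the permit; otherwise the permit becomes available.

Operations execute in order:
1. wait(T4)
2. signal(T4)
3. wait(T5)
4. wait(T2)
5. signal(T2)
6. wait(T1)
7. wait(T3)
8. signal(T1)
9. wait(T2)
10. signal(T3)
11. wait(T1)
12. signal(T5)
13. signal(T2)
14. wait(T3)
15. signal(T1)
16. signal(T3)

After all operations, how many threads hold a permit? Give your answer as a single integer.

Step 1: wait(T4) -> count=1 queue=[] holders={T4}
Step 2: signal(T4) -> count=2 queue=[] holders={none}
Step 3: wait(T5) -> count=1 queue=[] holders={T5}
Step 4: wait(T2) -> count=0 queue=[] holders={T2,T5}
Step 5: signal(T2) -> count=1 queue=[] holders={T5}
Step 6: wait(T1) -> count=0 queue=[] holders={T1,T5}
Step 7: wait(T3) -> count=0 queue=[T3] holders={T1,T5}
Step 8: signal(T1) -> count=0 queue=[] holders={T3,T5}
Step 9: wait(T2) -> count=0 queue=[T2] holders={T3,T5}
Step 10: signal(T3) -> count=0 queue=[] holders={T2,T5}
Step 11: wait(T1) -> count=0 queue=[T1] holders={T2,T5}
Step 12: signal(T5) -> count=0 queue=[] holders={T1,T2}
Step 13: signal(T2) -> count=1 queue=[] holders={T1}
Step 14: wait(T3) -> count=0 queue=[] holders={T1,T3}
Step 15: signal(T1) -> count=1 queue=[] holders={T3}
Step 16: signal(T3) -> count=2 queue=[] holders={none}
Final holders: {none} -> 0 thread(s)

Answer: 0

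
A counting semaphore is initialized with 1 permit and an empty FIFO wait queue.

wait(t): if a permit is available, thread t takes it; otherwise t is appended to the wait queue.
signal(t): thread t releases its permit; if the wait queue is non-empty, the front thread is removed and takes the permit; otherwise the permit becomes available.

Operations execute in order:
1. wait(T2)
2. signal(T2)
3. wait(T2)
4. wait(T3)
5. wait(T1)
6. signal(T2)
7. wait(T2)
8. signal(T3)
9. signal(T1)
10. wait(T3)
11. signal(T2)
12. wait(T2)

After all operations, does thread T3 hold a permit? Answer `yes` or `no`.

Step 1: wait(T2) -> count=0 queue=[] holders={T2}
Step 2: signal(T2) -> count=1 queue=[] holders={none}
Step 3: wait(T2) -> count=0 queue=[] holders={T2}
Step 4: wait(T3) -> count=0 queue=[T3] holders={T2}
Step 5: wait(T1) -> count=0 queue=[T3,T1] holders={T2}
Step 6: signal(T2) -> count=0 queue=[T1] holders={T3}
Step 7: wait(T2) -> count=0 queue=[T1,T2] holders={T3}
Step 8: signal(T3) -> count=0 queue=[T2] holders={T1}
Step 9: signal(T1) -> count=0 queue=[] holders={T2}
Step 10: wait(T3) -> count=0 queue=[T3] holders={T2}
Step 11: signal(T2) -> count=0 queue=[] holders={T3}
Step 12: wait(T2) -> count=0 queue=[T2] holders={T3}
Final holders: {T3} -> T3 in holders

Answer: yes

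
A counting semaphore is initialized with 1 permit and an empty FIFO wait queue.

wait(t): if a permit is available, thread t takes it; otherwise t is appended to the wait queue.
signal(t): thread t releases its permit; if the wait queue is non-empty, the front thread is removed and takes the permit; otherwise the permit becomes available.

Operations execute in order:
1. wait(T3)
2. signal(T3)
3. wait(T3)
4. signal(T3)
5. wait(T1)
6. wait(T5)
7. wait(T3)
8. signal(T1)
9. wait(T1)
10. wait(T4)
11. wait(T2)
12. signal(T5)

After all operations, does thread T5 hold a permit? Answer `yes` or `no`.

Answer: no

Derivation:
Step 1: wait(T3) -> count=0 queue=[] holders={T3}
Step 2: signal(T3) -> count=1 queue=[] holders={none}
Step 3: wait(T3) -> count=0 queue=[] holders={T3}
Step 4: signal(T3) -> count=1 queue=[] holders={none}
Step 5: wait(T1) -> count=0 queue=[] holders={T1}
Step 6: wait(T5) -> count=0 queue=[T5] holders={T1}
Step 7: wait(T3) -> count=0 queue=[T5,T3] holders={T1}
Step 8: signal(T1) -> count=0 queue=[T3] holders={T5}
Step 9: wait(T1) -> count=0 queue=[T3,T1] holders={T5}
Step 10: wait(T4) -> count=0 queue=[T3,T1,T4] holders={T5}
Step 11: wait(T2) -> count=0 queue=[T3,T1,T4,T2] holders={T5}
Step 12: signal(T5) -> count=0 queue=[T1,T4,T2] holders={T3}
Final holders: {T3} -> T5 not in holders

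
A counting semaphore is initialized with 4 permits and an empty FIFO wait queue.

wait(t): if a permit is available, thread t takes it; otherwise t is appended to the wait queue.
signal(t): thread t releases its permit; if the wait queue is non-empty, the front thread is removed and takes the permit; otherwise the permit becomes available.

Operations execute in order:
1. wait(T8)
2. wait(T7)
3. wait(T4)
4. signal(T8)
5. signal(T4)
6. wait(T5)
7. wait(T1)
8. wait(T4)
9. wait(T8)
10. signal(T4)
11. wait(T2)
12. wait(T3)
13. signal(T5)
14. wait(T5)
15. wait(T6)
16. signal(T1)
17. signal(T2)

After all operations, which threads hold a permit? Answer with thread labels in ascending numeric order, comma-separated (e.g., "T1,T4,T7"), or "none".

Step 1: wait(T8) -> count=3 queue=[] holders={T8}
Step 2: wait(T7) -> count=2 queue=[] holders={T7,T8}
Step 3: wait(T4) -> count=1 queue=[] holders={T4,T7,T8}
Step 4: signal(T8) -> count=2 queue=[] holders={T4,T7}
Step 5: signal(T4) -> count=3 queue=[] holders={T7}
Step 6: wait(T5) -> count=2 queue=[] holders={T5,T7}
Step 7: wait(T1) -> count=1 queue=[] holders={T1,T5,T7}
Step 8: wait(T4) -> count=0 queue=[] holders={T1,T4,T5,T7}
Step 9: wait(T8) -> count=0 queue=[T8] holders={T1,T4,T5,T7}
Step 10: signal(T4) -> count=0 queue=[] holders={T1,T5,T7,T8}
Step 11: wait(T2) -> count=0 queue=[T2] holders={T1,T5,T7,T8}
Step 12: wait(T3) -> count=0 queue=[T2,T3] holders={T1,T5,T7,T8}
Step 13: signal(T5) -> count=0 queue=[T3] holders={T1,T2,T7,T8}
Step 14: wait(T5) -> count=0 queue=[T3,T5] holders={T1,T2,T7,T8}
Step 15: wait(T6) -> count=0 queue=[T3,T5,T6] holders={T1,T2,T7,T8}
Step 16: signal(T1) -> count=0 queue=[T5,T6] holders={T2,T3,T7,T8}
Step 17: signal(T2) -> count=0 queue=[T6] holders={T3,T5,T7,T8}
Final holders: T3,T5,T7,T8

Answer: T3,T5,T7,T8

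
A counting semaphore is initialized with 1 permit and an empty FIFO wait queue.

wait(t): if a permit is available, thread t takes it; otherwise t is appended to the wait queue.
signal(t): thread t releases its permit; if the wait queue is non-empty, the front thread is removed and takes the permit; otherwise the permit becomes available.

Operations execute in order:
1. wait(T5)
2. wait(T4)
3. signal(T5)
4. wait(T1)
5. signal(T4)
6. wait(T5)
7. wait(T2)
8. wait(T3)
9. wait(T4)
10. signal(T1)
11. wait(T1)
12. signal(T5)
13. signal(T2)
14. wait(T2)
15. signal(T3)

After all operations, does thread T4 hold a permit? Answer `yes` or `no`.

Step 1: wait(T5) -> count=0 queue=[] holders={T5}
Step 2: wait(T4) -> count=0 queue=[T4] holders={T5}
Step 3: signal(T5) -> count=0 queue=[] holders={T4}
Step 4: wait(T1) -> count=0 queue=[T1] holders={T4}
Step 5: signal(T4) -> count=0 queue=[] holders={T1}
Step 6: wait(T5) -> count=0 queue=[T5] holders={T1}
Step 7: wait(T2) -> count=0 queue=[T5,T2] holders={T1}
Step 8: wait(T3) -> count=0 queue=[T5,T2,T3] holders={T1}
Step 9: wait(T4) -> count=0 queue=[T5,T2,T3,T4] holders={T1}
Step 10: signal(T1) -> count=0 queue=[T2,T3,T4] holders={T5}
Step 11: wait(T1) -> count=0 queue=[T2,T3,T4,T1] holders={T5}
Step 12: signal(T5) -> count=0 queue=[T3,T4,T1] holders={T2}
Step 13: signal(T2) -> count=0 queue=[T4,T1] holders={T3}
Step 14: wait(T2) -> count=0 queue=[T4,T1,T2] holders={T3}
Step 15: signal(T3) -> count=0 queue=[T1,T2] holders={T4}
Final holders: {T4} -> T4 in holders

Answer: yes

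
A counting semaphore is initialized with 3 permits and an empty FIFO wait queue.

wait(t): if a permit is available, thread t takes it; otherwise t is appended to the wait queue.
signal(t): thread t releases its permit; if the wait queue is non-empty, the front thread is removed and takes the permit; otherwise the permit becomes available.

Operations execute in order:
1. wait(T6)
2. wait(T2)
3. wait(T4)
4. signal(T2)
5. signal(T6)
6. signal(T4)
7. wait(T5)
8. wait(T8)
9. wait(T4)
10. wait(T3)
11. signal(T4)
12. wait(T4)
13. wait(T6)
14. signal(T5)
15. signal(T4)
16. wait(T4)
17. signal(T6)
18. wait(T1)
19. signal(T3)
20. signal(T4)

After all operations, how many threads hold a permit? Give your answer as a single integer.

Answer: 2

Derivation:
Step 1: wait(T6) -> count=2 queue=[] holders={T6}
Step 2: wait(T2) -> count=1 queue=[] holders={T2,T6}
Step 3: wait(T4) -> count=0 queue=[] holders={T2,T4,T6}
Step 4: signal(T2) -> count=1 queue=[] holders={T4,T6}
Step 5: signal(T6) -> count=2 queue=[] holders={T4}
Step 6: signal(T4) -> count=3 queue=[] holders={none}
Step 7: wait(T5) -> count=2 queue=[] holders={T5}
Step 8: wait(T8) -> count=1 queue=[] holders={T5,T8}
Step 9: wait(T4) -> count=0 queue=[] holders={T4,T5,T8}
Step 10: wait(T3) -> count=0 queue=[T3] holders={T4,T5,T8}
Step 11: signal(T4) -> count=0 queue=[] holders={T3,T5,T8}
Step 12: wait(T4) -> count=0 queue=[T4] holders={T3,T5,T8}
Step 13: wait(T6) -> count=0 queue=[T4,T6] holders={T3,T5,T8}
Step 14: signal(T5) -> count=0 queue=[T6] holders={T3,T4,T8}
Step 15: signal(T4) -> count=0 queue=[] holders={T3,T6,T8}
Step 16: wait(T4) -> count=0 queue=[T4] holders={T3,T6,T8}
Step 17: signal(T6) -> count=0 queue=[] holders={T3,T4,T8}
Step 18: wait(T1) -> count=0 queue=[T1] holders={T3,T4,T8}
Step 19: signal(T3) -> count=0 queue=[] holders={T1,T4,T8}
Step 20: signal(T4) -> count=1 queue=[] holders={T1,T8}
Final holders: {T1,T8} -> 2 thread(s)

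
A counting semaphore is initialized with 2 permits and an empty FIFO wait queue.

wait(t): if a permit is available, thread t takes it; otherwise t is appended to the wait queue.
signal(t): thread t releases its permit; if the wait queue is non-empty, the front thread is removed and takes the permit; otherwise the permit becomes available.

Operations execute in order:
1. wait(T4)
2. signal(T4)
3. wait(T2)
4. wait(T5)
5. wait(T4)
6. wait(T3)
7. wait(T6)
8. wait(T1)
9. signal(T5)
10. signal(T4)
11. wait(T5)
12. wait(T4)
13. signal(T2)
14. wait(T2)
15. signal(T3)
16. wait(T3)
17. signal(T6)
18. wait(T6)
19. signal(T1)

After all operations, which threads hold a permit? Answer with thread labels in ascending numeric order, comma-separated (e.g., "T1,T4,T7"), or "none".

Step 1: wait(T4) -> count=1 queue=[] holders={T4}
Step 2: signal(T4) -> count=2 queue=[] holders={none}
Step 3: wait(T2) -> count=1 queue=[] holders={T2}
Step 4: wait(T5) -> count=0 queue=[] holders={T2,T5}
Step 5: wait(T4) -> count=0 queue=[T4] holders={T2,T5}
Step 6: wait(T3) -> count=0 queue=[T4,T3] holders={T2,T5}
Step 7: wait(T6) -> count=0 queue=[T4,T3,T6] holders={T2,T5}
Step 8: wait(T1) -> count=0 queue=[T4,T3,T6,T1] holders={T2,T5}
Step 9: signal(T5) -> count=0 queue=[T3,T6,T1] holders={T2,T4}
Step 10: signal(T4) -> count=0 queue=[T6,T1] holders={T2,T3}
Step 11: wait(T5) -> count=0 queue=[T6,T1,T5] holders={T2,T3}
Step 12: wait(T4) -> count=0 queue=[T6,T1,T5,T4] holders={T2,T3}
Step 13: signal(T2) -> count=0 queue=[T1,T5,T4] holders={T3,T6}
Step 14: wait(T2) -> count=0 queue=[T1,T5,T4,T2] holders={T3,T6}
Step 15: signal(T3) -> count=0 queue=[T5,T4,T2] holders={T1,T6}
Step 16: wait(T3) -> count=0 queue=[T5,T4,T2,T3] holders={T1,T6}
Step 17: signal(T6) -> count=0 queue=[T4,T2,T3] holders={T1,T5}
Step 18: wait(T6) -> count=0 queue=[T4,T2,T3,T6] holders={T1,T5}
Step 19: signal(T1) -> count=0 queue=[T2,T3,T6] holders={T4,T5}
Final holders: T4,T5

Answer: T4,T5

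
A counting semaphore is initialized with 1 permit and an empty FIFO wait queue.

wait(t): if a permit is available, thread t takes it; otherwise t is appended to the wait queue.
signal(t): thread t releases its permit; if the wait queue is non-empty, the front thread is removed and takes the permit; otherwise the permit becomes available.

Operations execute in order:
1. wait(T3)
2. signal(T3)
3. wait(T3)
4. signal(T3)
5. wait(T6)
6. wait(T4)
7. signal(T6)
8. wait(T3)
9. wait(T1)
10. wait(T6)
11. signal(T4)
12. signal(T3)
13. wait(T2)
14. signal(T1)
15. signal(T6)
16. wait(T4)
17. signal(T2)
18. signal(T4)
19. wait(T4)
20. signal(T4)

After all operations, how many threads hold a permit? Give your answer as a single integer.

Step 1: wait(T3) -> count=0 queue=[] holders={T3}
Step 2: signal(T3) -> count=1 queue=[] holders={none}
Step 3: wait(T3) -> count=0 queue=[] holders={T3}
Step 4: signal(T3) -> count=1 queue=[] holders={none}
Step 5: wait(T6) -> count=0 queue=[] holders={T6}
Step 6: wait(T4) -> count=0 queue=[T4] holders={T6}
Step 7: signal(T6) -> count=0 queue=[] holders={T4}
Step 8: wait(T3) -> count=0 queue=[T3] holders={T4}
Step 9: wait(T1) -> count=0 queue=[T3,T1] holders={T4}
Step 10: wait(T6) -> count=0 queue=[T3,T1,T6] holders={T4}
Step 11: signal(T4) -> count=0 queue=[T1,T6] holders={T3}
Step 12: signal(T3) -> count=0 queue=[T6] holders={T1}
Step 13: wait(T2) -> count=0 queue=[T6,T2] holders={T1}
Step 14: signal(T1) -> count=0 queue=[T2] holders={T6}
Step 15: signal(T6) -> count=0 queue=[] holders={T2}
Step 16: wait(T4) -> count=0 queue=[T4] holders={T2}
Step 17: signal(T2) -> count=0 queue=[] holders={T4}
Step 18: signal(T4) -> count=1 queue=[] holders={none}
Step 19: wait(T4) -> count=0 queue=[] holders={T4}
Step 20: signal(T4) -> count=1 queue=[] holders={none}
Final holders: {none} -> 0 thread(s)

Answer: 0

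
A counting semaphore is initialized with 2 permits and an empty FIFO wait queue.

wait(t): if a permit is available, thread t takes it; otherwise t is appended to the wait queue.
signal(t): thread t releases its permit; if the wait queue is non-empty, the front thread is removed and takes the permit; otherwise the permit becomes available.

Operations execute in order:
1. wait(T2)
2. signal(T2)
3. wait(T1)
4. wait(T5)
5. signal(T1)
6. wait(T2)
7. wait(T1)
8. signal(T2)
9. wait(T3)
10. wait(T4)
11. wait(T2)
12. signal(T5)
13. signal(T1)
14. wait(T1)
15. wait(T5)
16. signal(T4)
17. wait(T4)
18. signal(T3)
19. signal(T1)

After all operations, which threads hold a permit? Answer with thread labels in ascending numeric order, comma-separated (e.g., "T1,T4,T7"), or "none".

Step 1: wait(T2) -> count=1 queue=[] holders={T2}
Step 2: signal(T2) -> count=2 queue=[] holders={none}
Step 3: wait(T1) -> count=1 queue=[] holders={T1}
Step 4: wait(T5) -> count=0 queue=[] holders={T1,T5}
Step 5: signal(T1) -> count=1 queue=[] holders={T5}
Step 6: wait(T2) -> count=0 queue=[] holders={T2,T5}
Step 7: wait(T1) -> count=0 queue=[T1] holders={T2,T5}
Step 8: signal(T2) -> count=0 queue=[] holders={T1,T5}
Step 9: wait(T3) -> count=0 queue=[T3] holders={T1,T5}
Step 10: wait(T4) -> count=0 queue=[T3,T4] holders={T1,T5}
Step 11: wait(T2) -> count=0 queue=[T3,T4,T2] holders={T1,T5}
Step 12: signal(T5) -> count=0 queue=[T4,T2] holders={T1,T3}
Step 13: signal(T1) -> count=0 queue=[T2] holders={T3,T4}
Step 14: wait(T1) -> count=0 queue=[T2,T1] holders={T3,T4}
Step 15: wait(T5) -> count=0 queue=[T2,T1,T5] holders={T3,T4}
Step 16: signal(T4) -> count=0 queue=[T1,T5] holders={T2,T3}
Step 17: wait(T4) -> count=0 queue=[T1,T5,T4] holders={T2,T3}
Step 18: signal(T3) -> count=0 queue=[T5,T4] holders={T1,T2}
Step 19: signal(T1) -> count=0 queue=[T4] holders={T2,T5}
Final holders: T2,T5

Answer: T2,T5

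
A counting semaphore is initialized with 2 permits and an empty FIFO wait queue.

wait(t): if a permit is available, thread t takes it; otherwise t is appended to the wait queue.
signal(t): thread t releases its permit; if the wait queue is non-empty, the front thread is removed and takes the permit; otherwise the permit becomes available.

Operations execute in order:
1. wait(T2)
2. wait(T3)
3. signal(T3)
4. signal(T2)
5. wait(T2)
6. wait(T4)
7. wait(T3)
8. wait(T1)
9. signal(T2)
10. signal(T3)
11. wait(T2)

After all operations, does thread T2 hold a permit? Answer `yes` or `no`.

Answer: no

Derivation:
Step 1: wait(T2) -> count=1 queue=[] holders={T2}
Step 2: wait(T3) -> count=0 queue=[] holders={T2,T3}
Step 3: signal(T3) -> count=1 queue=[] holders={T2}
Step 4: signal(T2) -> count=2 queue=[] holders={none}
Step 5: wait(T2) -> count=1 queue=[] holders={T2}
Step 6: wait(T4) -> count=0 queue=[] holders={T2,T4}
Step 7: wait(T3) -> count=0 queue=[T3] holders={T2,T4}
Step 8: wait(T1) -> count=0 queue=[T3,T1] holders={T2,T4}
Step 9: signal(T2) -> count=0 queue=[T1] holders={T3,T4}
Step 10: signal(T3) -> count=0 queue=[] holders={T1,T4}
Step 11: wait(T2) -> count=0 queue=[T2] holders={T1,T4}
Final holders: {T1,T4} -> T2 not in holders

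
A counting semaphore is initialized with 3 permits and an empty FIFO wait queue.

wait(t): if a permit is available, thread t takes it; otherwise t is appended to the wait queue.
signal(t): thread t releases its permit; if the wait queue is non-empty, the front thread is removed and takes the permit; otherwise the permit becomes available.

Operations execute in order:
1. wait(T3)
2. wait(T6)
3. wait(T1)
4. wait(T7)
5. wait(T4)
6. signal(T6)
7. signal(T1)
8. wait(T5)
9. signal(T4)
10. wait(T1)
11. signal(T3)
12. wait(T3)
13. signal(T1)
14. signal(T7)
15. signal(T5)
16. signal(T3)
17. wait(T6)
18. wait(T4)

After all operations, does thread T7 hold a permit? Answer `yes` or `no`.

Step 1: wait(T3) -> count=2 queue=[] holders={T3}
Step 2: wait(T6) -> count=1 queue=[] holders={T3,T6}
Step 3: wait(T1) -> count=0 queue=[] holders={T1,T3,T6}
Step 4: wait(T7) -> count=0 queue=[T7] holders={T1,T3,T6}
Step 5: wait(T4) -> count=0 queue=[T7,T4] holders={T1,T3,T6}
Step 6: signal(T6) -> count=0 queue=[T4] holders={T1,T3,T7}
Step 7: signal(T1) -> count=0 queue=[] holders={T3,T4,T7}
Step 8: wait(T5) -> count=0 queue=[T5] holders={T3,T4,T7}
Step 9: signal(T4) -> count=0 queue=[] holders={T3,T5,T7}
Step 10: wait(T1) -> count=0 queue=[T1] holders={T3,T5,T7}
Step 11: signal(T3) -> count=0 queue=[] holders={T1,T5,T7}
Step 12: wait(T3) -> count=0 queue=[T3] holders={T1,T5,T7}
Step 13: signal(T1) -> count=0 queue=[] holders={T3,T5,T7}
Step 14: signal(T7) -> count=1 queue=[] holders={T3,T5}
Step 15: signal(T5) -> count=2 queue=[] holders={T3}
Step 16: signal(T3) -> count=3 queue=[] holders={none}
Step 17: wait(T6) -> count=2 queue=[] holders={T6}
Step 18: wait(T4) -> count=1 queue=[] holders={T4,T6}
Final holders: {T4,T6} -> T7 not in holders

Answer: no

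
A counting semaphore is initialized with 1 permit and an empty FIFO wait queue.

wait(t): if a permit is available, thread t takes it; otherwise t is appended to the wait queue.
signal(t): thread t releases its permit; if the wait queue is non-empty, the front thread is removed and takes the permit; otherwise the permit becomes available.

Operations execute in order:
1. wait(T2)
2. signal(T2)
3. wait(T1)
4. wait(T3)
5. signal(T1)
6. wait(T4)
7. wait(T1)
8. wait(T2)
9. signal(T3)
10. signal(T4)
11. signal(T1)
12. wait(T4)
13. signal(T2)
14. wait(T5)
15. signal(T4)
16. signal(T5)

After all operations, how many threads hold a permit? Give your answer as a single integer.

Answer: 0

Derivation:
Step 1: wait(T2) -> count=0 queue=[] holders={T2}
Step 2: signal(T2) -> count=1 queue=[] holders={none}
Step 3: wait(T1) -> count=0 queue=[] holders={T1}
Step 4: wait(T3) -> count=0 queue=[T3] holders={T1}
Step 5: signal(T1) -> count=0 queue=[] holders={T3}
Step 6: wait(T4) -> count=0 queue=[T4] holders={T3}
Step 7: wait(T1) -> count=0 queue=[T4,T1] holders={T3}
Step 8: wait(T2) -> count=0 queue=[T4,T1,T2] holders={T3}
Step 9: signal(T3) -> count=0 queue=[T1,T2] holders={T4}
Step 10: signal(T4) -> count=0 queue=[T2] holders={T1}
Step 11: signal(T1) -> count=0 queue=[] holders={T2}
Step 12: wait(T4) -> count=0 queue=[T4] holders={T2}
Step 13: signal(T2) -> count=0 queue=[] holders={T4}
Step 14: wait(T5) -> count=0 queue=[T5] holders={T4}
Step 15: signal(T4) -> count=0 queue=[] holders={T5}
Step 16: signal(T5) -> count=1 queue=[] holders={none}
Final holders: {none} -> 0 thread(s)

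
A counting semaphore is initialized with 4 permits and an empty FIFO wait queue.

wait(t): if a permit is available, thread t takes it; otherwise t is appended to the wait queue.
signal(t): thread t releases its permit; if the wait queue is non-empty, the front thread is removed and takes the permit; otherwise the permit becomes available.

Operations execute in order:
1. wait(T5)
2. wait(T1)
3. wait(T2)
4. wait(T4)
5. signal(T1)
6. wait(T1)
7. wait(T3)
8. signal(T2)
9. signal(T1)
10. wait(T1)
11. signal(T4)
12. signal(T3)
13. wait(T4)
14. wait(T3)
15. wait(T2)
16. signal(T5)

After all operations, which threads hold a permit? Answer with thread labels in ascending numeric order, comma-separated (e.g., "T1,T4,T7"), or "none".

Step 1: wait(T5) -> count=3 queue=[] holders={T5}
Step 2: wait(T1) -> count=2 queue=[] holders={T1,T5}
Step 3: wait(T2) -> count=1 queue=[] holders={T1,T2,T5}
Step 4: wait(T4) -> count=0 queue=[] holders={T1,T2,T4,T5}
Step 5: signal(T1) -> count=1 queue=[] holders={T2,T4,T5}
Step 6: wait(T1) -> count=0 queue=[] holders={T1,T2,T4,T5}
Step 7: wait(T3) -> count=0 queue=[T3] holders={T1,T2,T4,T5}
Step 8: signal(T2) -> count=0 queue=[] holders={T1,T3,T4,T5}
Step 9: signal(T1) -> count=1 queue=[] holders={T3,T4,T5}
Step 10: wait(T1) -> count=0 queue=[] holders={T1,T3,T4,T5}
Step 11: signal(T4) -> count=1 queue=[] holders={T1,T3,T5}
Step 12: signal(T3) -> count=2 queue=[] holders={T1,T5}
Step 13: wait(T4) -> count=1 queue=[] holders={T1,T4,T5}
Step 14: wait(T3) -> count=0 queue=[] holders={T1,T3,T4,T5}
Step 15: wait(T2) -> count=0 queue=[T2] holders={T1,T3,T4,T5}
Step 16: signal(T5) -> count=0 queue=[] holders={T1,T2,T3,T4}
Final holders: T1,T2,T3,T4

Answer: T1,T2,T3,T4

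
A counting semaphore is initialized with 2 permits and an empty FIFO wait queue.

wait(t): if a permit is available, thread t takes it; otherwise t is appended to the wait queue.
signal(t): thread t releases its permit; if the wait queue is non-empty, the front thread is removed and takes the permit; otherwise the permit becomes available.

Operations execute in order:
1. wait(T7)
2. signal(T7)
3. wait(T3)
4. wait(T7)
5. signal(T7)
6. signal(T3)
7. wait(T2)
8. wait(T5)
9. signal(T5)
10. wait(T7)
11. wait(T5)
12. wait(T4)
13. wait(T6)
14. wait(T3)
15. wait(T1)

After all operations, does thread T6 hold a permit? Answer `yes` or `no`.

Step 1: wait(T7) -> count=1 queue=[] holders={T7}
Step 2: signal(T7) -> count=2 queue=[] holders={none}
Step 3: wait(T3) -> count=1 queue=[] holders={T3}
Step 4: wait(T7) -> count=0 queue=[] holders={T3,T7}
Step 5: signal(T7) -> count=1 queue=[] holders={T3}
Step 6: signal(T3) -> count=2 queue=[] holders={none}
Step 7: wait(T2) -> count=1 queue=[] holders={T2}
Step 8: wait(T5) -> count=0 queue=[] holders={T2,T5}
Step 9: signal(T5) -> count=1 queue=[] holders={T2}
Step 10: wait(T7) -> count=0 queue=[] holders={T2,T7}
Step 11: wait(T5) -> count=0 queue=[T5] holders={T2,T7}
Step 12: wait(T4) -> count=0 queue=[T5,T4] holders={T2,T7}
Step 13: wait(T6) -> count=0 queue=[T5,T4,T6] holders={T2,T7}
Step 14: wait(T3) -> count=0 queue=[T5,T4,T6,T3] holders={T2,T7}
Step 15: wait(T1) -> count=0 queue=[T5,T4,T6,T3,T1] holders={T2,T7}
Final holders: {T2,T7} -> T6 not in holders

Answer: no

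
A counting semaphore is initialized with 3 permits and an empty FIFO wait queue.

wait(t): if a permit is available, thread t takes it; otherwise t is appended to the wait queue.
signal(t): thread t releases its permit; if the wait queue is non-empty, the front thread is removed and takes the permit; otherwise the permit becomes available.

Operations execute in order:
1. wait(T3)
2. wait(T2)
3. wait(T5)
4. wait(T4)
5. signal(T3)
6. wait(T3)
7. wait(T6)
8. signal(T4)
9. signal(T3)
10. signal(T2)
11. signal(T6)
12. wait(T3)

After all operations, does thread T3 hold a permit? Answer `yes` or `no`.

Answer: yes

Derivation:
Step 1: wait(T3) -> count=2 queue=[] holders={T3}
Step 2: wait(T2) -> count=1 queue=[] holders={T2,T3}
Step 3: wait(T5) -> count=0 queue=[] holders={T2,T3,T5}
Step 4: wait(T4) -> count=0 queue=[T4] holders={T2,T3,T5}
Step 5: signal(T3) -> count=0 queue=[] holders={T2,T4,T5}
Step 6: wait(T3) -> count=0 queue=[T3] holders={T2,T4,T5}
Step 7: wait(T6) -> count=0 queue=[T3,T6] holders={T2,T4,T5}
Step 8: signal(T4) -> count=0 queue=[T6] holders={T2,T3,T5}
Step 9: signal(T3) -> count=0 queue=[] holders={T2,T5,T6}
Step 10: signal(T2) -> count=1 queue=[] holders={T5,T6}
Step 11: signal(T6) -> count=2 queue=[] holders={T5}
Step 12: wait(T3) -> count=1 queue=[] holders={T3,T5}
Final holders: {T3,T5} -> T3 in holders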